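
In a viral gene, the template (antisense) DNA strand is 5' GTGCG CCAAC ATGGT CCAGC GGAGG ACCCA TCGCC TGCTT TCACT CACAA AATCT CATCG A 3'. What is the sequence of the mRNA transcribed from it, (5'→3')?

5′-UCGAUGAGAUUUUGUGAGUGAAAGCAGGCGAUGGGUCCUCCGCUGGACCAUGUUGGCGCAC-3′

The mRNA has the sequence of the coding strand (reverse complement of the template) with T→U. Reverse complement of GTGCGCCAACATGGTCCAGCGGAGGACCCATCGCCTGCTTTCACTCACAAAATCTCATCGA is TCGATGAGATTTTGTGAGTGAAAGCAGGCGATGGGTCCTCCGCTGGACCATGTTGGCGCAC; then T→U.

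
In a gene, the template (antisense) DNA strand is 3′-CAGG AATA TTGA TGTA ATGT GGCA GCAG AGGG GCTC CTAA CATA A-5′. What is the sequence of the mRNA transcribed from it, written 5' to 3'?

5'-GUCCUUAUAACUACAUUACACCGUCGUCUCCCCGAGGAUUGUAUU-3'

Reading the template 3'→5' as shown, RNA polymerase pairs each base (A→U, T→A, G↔C) to build mRNA 5'→3' directly.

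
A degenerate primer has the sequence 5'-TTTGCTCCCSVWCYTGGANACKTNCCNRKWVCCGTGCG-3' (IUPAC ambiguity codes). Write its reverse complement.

Standard pairs A↔T, G↔C; ambiguity codes pair R↔Y, K↔M, W↔W, S↔S, V↔B, N↔N. Complement (AAACGAGGGSBWGRACCTNTGMANGGNYMWBGGCACGC), then reverse for 5'→3'.

5′-CGCACGGBWMYNGGNAMGTNTCCARGWBSGGGAGCAAA-3′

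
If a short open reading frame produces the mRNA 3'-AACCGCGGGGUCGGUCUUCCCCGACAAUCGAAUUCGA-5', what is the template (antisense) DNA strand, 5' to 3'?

Written 5'→3' the mRNA is AGCUUAAGCUAACAGCCCCUUCUGGCUGGGGCGCCAA, so the coding DNA strand is AGCTTAAGCTAACAGCCCCTTCTGGCTGGGGCGCCAA. The template is its reverse complement.

5'-TTGGCGCCCCAGCCAGAAGGGGCTGTTAGCTTAAGCT-3'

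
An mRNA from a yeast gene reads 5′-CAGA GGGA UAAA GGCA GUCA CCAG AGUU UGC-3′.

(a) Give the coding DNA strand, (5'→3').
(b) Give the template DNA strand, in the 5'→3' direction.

(a) 5'-CAGAGGGATAAAGGCAGTCACCAGAGTTTGC-3'
(b) 5'-GCAAACTCTGGTGACTGCCTTTATCCCTCTG-3'

(a) The coding strand matches the mRNA with U→T.
(b) The template strand is the reverse complement of the coding strand.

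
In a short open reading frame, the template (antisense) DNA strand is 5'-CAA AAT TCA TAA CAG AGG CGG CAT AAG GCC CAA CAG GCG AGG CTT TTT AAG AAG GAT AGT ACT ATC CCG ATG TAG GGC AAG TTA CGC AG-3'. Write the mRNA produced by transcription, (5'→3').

5'-CUGCGUAACUUGCCCUACAUCGGGAUAGUACUAUCCUUCUUAAAAAGCCUCGCCUGUUGGGCCUUAUGCCGCCUCUGUUAUGAAUUUUG-3'

RNA polymerase reads the template 3'→5' and synthesizes mRNA 5'→3' by base-pairing (A→U, T→A, G↔C). The complement of the template is GTTTTAAGTATTGTCTCCGCCGTATTCCGGGTTGTCCGCTCCGAAAAATTCTTCCTATCATGATAGGGCTACATCCCGTTCAATGCGTC; antiparallel, so 5'→3' the coding strand is CTGCGTAACTTGCCCTACATCGGGATAGTACTATCCTTCTTAAAAAGCCTCGCCTGTTGGGCCTTATGCCGCCTCTGTTATGAATTTTG. Replace T with U for the mRNA.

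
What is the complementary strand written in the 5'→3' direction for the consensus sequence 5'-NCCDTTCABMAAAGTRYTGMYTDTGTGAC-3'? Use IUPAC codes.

5'-GTCACAHARKCARYACTTTKVTGAAHGGN-3'

Standard pairs A↔T, G↔C; ambiguity codes pair R↔Y, M↔K, B↔V, D↔H, N↔N. Complement (NGGHAAGTVKTTTCAYRACKRAHACACTG), then reverse for 5'→3'.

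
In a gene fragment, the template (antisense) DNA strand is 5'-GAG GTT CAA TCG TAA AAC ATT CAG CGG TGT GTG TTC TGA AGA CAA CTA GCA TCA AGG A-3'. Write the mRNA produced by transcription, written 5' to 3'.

The mRNA has the sequence of the coding strand (reverse complement of the template) with T→U. Reverse complement of GAGGTTCAATCGTAAAACATTCAGCGGTGTGTGTTCTGAAGACAACTAGCATCAAGGA is TCCTTGATGCTAGTTGTCTTCAGAACACACACCGCTGAATGTTTTACGATTGAACCTC; then T→U.

5'-UCCUUGAUGCUAGUUGUCUUCAGAACACACACCGCUGAAUGUUUUACGAUUGAACCUC-3'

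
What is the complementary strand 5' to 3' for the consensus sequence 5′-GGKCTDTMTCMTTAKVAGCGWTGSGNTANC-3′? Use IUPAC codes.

5'-GNTANCSCAWCGCTBMTAAKGAKAHAGMCC-3'

Standard pairs A↔T, G↔C; ambiguity codes pair M↔K, W↔W, S↔S, D↔H, V↔B, N↔N. Complement (CCMGAHAKAGKAATMBTCGCWACSCNATNG), then reverse for 5'→3'.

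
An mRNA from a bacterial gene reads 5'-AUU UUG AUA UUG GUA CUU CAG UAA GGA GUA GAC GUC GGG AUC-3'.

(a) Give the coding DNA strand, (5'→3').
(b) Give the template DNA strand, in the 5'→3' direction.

(a) 5'-ATTTTGATATTGGTACTTCAGTAAGGAGTAGACGTCGGGATC-3'
(b) 5'-GATCCCGACGTCTACTCCTTACTGAAGTACCAATATCAAAAT-3'

(a) The coding strand matches the mRNA with U→T.
(b) The template strand is the reverse complement of the coding strand.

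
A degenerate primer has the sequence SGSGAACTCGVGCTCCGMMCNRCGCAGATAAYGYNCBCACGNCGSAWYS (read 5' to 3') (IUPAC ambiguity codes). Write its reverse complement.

5'-SRWTSCGNCGTGVGNRCRTTATCTGCGYNGKKCGGAGCBCGAGTTCSCS-3'

Standard pairs A↔T, G↔C; ambiguity codes pair R↔Y, M↔K, W↔W, S↔S, B↔V, N↔N. Complement (SCSCTTGAGCBCGAGGCKKGNYGCGTCTATTRCRNGVGTGCNGCSTWRS), then reverse for 5'→3'.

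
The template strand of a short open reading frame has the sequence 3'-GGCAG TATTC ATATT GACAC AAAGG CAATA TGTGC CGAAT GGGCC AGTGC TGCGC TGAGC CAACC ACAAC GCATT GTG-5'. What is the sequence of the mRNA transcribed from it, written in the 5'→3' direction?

5′-CCGUCAUAAGUAUAACUGUGUUUCCGUUAUACACGGCUUACCCGGUCACGACGCGACUCGGUUGGUGUUGCGUAACAC-3′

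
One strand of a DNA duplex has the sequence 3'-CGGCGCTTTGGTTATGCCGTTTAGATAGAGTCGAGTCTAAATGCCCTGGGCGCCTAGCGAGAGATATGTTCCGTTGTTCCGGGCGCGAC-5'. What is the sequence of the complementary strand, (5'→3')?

The strand is given 3'→5', so its complement runs 5'→3' in the same left-to-right order: pair each base A↔T, G↔C.

5'-GCCGCGAAACCAATACGGCAAATCTATCTCAGCTCAGATTTACGGGACCCGCGGATCGCTCTCTATACAAGGCAACAAGGCCCGCGCTG-3'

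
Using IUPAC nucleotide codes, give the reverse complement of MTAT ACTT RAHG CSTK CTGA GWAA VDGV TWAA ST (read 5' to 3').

5'-ASTTWABCHBTTWCTCAGMASGCDTYAAGTATAK-3'

Standard pairs A↔T, G↔C; ambiguity codes pair R↔Y, M↔K, W↔W, S↔S, D↔H, V↔B. Complement (KATATGAAYTDCGSAMGACTCWTTBHCBAWTTSA), then reverse for 5'→3'.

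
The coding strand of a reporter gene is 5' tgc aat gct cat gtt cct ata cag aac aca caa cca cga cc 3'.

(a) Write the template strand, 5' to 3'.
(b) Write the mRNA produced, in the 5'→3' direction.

(a) 5′-GGTCGTGGTTGTGTGTTCTGTATAGGAACATGAGCATTGCA-3′
(b) 5'-UGCAAUGCUCAUGUUCCUAUACAGAACACACAACCACGACC-3'

(a) The template strand is the reverse complement of the coding strand: complement ACGTTACGAGTACAAGGATATGTCTTGTGTGTTGGTGCTGG, then reverse.
(b) mRNA matches the coding strand with T→U.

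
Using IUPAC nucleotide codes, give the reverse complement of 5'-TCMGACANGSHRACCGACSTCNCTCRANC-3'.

5'-GNTYGAGNGASGTCGGTYDSCNTGTCKGA-3'

Standard pairs A↔T, G↔C; ambiguity codes pair R↔Y, M↔K, S↔S, H↔D, N↔N. Complement (AGKCTGTNCSDYTGGCTGSAGNGAGYTNG), then reverse for 5'→3'.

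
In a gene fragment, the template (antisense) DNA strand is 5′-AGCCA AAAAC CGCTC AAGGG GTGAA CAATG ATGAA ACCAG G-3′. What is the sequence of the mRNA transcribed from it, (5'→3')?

5'-CCUGGUUUCAUCAUUGUUCACCCCUUGAGCGGUUUUUGGCU-3'

RNA polymerase reads the template 3'→5' and synthesizes mRNA 5'→3' by base-pairing (A→U, T→A, G↔C). The complement of the template is TCGGTTTTTGGCGAGTTCCCCACTTGTTACTACTTTGGTCC; antiparallel, so 5'→3' the coding strand is CCTGGTTTCATCATTGTTCACCCCTTGAGCGGTTTTTGGCT. Replace T with U for the mRNA.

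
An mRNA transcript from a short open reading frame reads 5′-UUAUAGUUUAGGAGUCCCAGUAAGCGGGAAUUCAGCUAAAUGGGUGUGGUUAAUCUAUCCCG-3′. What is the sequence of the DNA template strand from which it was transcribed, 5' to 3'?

5'-CGGGATAGATTAACCACACCCATTTAGCTGAATTCCCGCTTACTGGGACTCCTAAACTATAA-3'

Replace U with T to get the coding DNA strand: TTATAGTTTAGGAGTCCCAGTAAGCGGGAATTCAGCTAAATGGGTGTGGTTAATCTATCCCG. The template strand is its reverse complement (complement AATATCAAATCCTCAGGGTCATTCGCCCTTAAGTCGATTTACCCACACCAATTAGATAGGGC, then reverse).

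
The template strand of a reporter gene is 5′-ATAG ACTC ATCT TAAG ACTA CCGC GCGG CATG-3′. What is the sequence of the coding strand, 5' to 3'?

The coding strand is complementary and antiparallel to the template: take the complement (A↔T, G↔C) and reverse.

5'-CATGCCGCGCGGTAGTCTTAAGATGAGTCTAT-3'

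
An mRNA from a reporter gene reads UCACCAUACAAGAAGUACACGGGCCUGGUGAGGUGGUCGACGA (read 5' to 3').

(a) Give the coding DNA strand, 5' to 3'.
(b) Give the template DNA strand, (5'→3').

(a) 5'-TCACCATACAAGAAGTACACGGGCCTGGTGAGGTGGTCGACGA-3'
(b) 5'-TCGTCGACCACCTCACCAGGCCCGTGTACTTCTTGTATGGTGA-3'

(a) The coding strand matches the mRNA with U→T.
(b) The template strand is the reverse complement of the coding strand.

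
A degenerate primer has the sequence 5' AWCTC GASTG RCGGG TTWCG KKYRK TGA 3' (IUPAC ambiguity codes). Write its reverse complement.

Standard pairs A↔T, G↔C; ambiguity codes pair R↔Y, K↔M, W↔W, S↔S. Complement (TWGAGCTSACYGCCCAAWGCMMRYMACT), then reverse for 5'→3'.

5'-TCAMYRMMCGWAACCCGYCASTCGAGWT-3'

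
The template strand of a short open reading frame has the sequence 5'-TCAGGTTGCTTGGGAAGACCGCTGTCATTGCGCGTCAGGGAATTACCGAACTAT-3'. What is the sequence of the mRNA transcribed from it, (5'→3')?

The mRNA has the sequence of the coding strand (reverse complement of the template) with T→U. Reverse complement of TCAGGTTGCTTGGGAAGACCGCTGTCATTGCGCGTCAGGGAATTACCGAACTAT is ATAGTTCGGTAATTCCCTGACGCGCAATGACAGCGGTCTTCCCAAGCAACCTGA; then T→U.

5'-AUAGUUCGGUAAUUCCCUGACGCGCAAUGACAGCGGUCUUCCCAAGCAACCUGA-3'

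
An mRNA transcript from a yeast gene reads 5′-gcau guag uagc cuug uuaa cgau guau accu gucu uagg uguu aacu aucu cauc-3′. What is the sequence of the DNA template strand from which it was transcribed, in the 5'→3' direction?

5'-GATGAGATAGTTAACACCTAAGACAGGTATACATCGTTAACAAGGCTACTACATGC-3'

Replace U with T to get the coding DNA strand: GCATGTAGTAGCCTTGTTAACGATGTATACCTGTCTTAGGTGTTAACTATCTCATC. The template strand is its reverse complement (complement CGTACATCATCGGAACAATTGCTACATATGGACAGAATCCACAATTGATAGAGTAG, then reverse).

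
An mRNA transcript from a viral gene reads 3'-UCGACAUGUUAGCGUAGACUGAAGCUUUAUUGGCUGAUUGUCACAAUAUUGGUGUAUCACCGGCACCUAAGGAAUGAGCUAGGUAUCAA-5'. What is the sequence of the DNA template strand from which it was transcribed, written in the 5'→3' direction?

Written 5'→3' the mRNA is AACUAUGGAUCGAGUAAGGAAUCCACGGCCACUAUGUGGUUAUAACACUGUUAGUCGGUUAUUUCGAAGUCAGAUGCGAUUGUACAGCU, so the coding DNA strand is AACTATGGATCGAGTAAGGAATCCACGGCCACTATGTGGTTATAACACTGTTAGTCGGTTATTTCGAAGTCAGATGCGATTGTACAGCT. The template is its reverse complement.

5′-AGCTGTACAATCGCATCTGACTTCGAAATAACCGACTAACAGTGTTATAACCACATAGTGGCCGTGGATTCCTTACTCGATCCATAGTT-3′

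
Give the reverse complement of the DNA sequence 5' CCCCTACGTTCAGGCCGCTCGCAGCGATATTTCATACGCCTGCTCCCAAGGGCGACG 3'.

5'-CGTCGCCCTTGGGAGCAGGCGTATGAAATATCGCTGCGAGCGGCCTGAACGTAGGGG-3'

Reading the sequence 3'→5' and pairing each base (A↔T, G↔C) gives the reverse complement directly.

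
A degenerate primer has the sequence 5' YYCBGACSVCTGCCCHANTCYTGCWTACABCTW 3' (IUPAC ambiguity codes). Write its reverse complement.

Standard pairs A↔T, G↔C; ambiguity codes pair Y↔R, W↔W, S↔S, B↔V, H↔D, N↔N. Complement (RRGVCTGSBGACGGGDTNAGRACGWATGTVGAW), then reverse for 5'→3'.

5′-WAGVTGTAWGCARGANTDGGGCAGBSGTCVGRR-3′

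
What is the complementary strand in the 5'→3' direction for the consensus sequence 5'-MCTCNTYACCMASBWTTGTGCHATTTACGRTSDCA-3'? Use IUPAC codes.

Standard pairs A↔T, G↔C; ambiguity codes pair R↔Y, M↔K, W↔W, S↔S, B↔V, D↔H, N↔N. Complement (KGAGNARTGGKTSVWAACACGDTAAATGCYASHGT), then reverse for 5'→3'.

5'-TGHSAYCGTAAATDGCACAAWVSTKGGTRANGAGK-3'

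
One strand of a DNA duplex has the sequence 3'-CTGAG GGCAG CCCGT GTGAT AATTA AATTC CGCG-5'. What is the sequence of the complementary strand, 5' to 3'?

5'-GACTCCCGTCGGGCACACTATTAATTTAAGGCGC-3'

The strand is given 3'→5', so its complement runs 5'→3' in the same left-to-right order: pair each base A↔T, G↔C.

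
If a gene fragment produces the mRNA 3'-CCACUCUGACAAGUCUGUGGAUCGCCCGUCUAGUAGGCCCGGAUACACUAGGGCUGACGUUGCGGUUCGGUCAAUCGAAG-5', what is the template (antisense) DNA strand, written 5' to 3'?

5′-GGTGAGACTGTTCAGACACCTAGCGGGCAGATCATCCGGGCCTATGTGATCCCGACTGCAACGCCAAGCCAGTTAGCTTC-3′

Written 5'→3' the mRNA is GAAGCUAACUGGCUUGGCGUUGCAGUCGGGAUCACAUAGGCCCGGAUGAUCUGCCCGCUAGGUGUCUGAACAGUCUCACC, so the coding DNA strand is GAAGCTAACTGGCTTGGCGTTGCAGTCGGGATCACATAGGCCCGGATGATCTGCCCGCTAGGTGTCTGAACAGTCTCACC. The template is its reverse complement.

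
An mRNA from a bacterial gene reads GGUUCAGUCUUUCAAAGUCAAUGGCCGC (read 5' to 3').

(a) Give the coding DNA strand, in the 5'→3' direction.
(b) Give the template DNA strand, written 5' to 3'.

(a) 5'-GGTTCAGTCTTTCAAAGTCAATGGCCGC-3'
(b) 5'-GCGGCCATTGACTTTGAAAGACTGAACC-3'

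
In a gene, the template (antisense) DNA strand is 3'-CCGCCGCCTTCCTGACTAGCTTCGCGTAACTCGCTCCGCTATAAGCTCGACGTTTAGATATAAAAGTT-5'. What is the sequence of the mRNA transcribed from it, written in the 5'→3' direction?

5'-GGCGGCGGAAGGACUGAUCGAAGCGCAUUGAGCGAGGCGAUAUUCGAGCUGCAAAUCUAUAUUUUCAA-3'

Reading the template 3'→5' as shown, RNA polymerase pairs each base (A→U, T→A, G↔C) to build mRNA 5'→3' directly.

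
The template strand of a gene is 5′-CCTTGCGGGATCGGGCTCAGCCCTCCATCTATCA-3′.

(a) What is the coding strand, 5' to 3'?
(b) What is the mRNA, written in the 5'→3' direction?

(a) The coding strand is the reverse complement of the template: complement GGAACGCCCTAGCCCGAGTCGGGAGGTAGATAGT, then reverse.
(b) mRNA has the coding-strand sequence with T→U.

(a) 5'-TGATAGATGGAGGGCTGAGCCCGATCCCGCAAGG-3'
(b) 5′-UGAUAGAUGGAGGGCUGAGCCCGAUCCCGCAAGG-3′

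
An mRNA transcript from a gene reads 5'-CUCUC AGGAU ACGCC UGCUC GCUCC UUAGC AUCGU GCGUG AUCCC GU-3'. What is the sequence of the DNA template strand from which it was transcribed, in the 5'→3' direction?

Replace U with T to get the coding DNA strand: CTCTCAGGATACGCCTGCTCGCTCCTTAGCATCGTGCGTGATCCCGT. The template strand is its reverse complement (complement GAGAGTCCTATGCGGACGAGCGAGGAATCGTAGCACGCACTAGGGCA, then reverse).

5'-ACGGGATCACGCACGATGCTAAGGAGCGAGCAGGCGTATCCTGAGAG-3'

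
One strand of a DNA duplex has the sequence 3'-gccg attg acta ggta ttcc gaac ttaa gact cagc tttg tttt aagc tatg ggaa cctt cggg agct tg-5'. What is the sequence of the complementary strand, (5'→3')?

The strand is given 3'→5', so its complement runs 5'→3' in the same left-to-right order: pair each base A↔T, G↔C.

5′-CGGCTAACTGATCCATAAGGCTTGAATTCTGAGTCGAAACAAAATTCGATACCCTTGGAAGCCCTCGAAC-3′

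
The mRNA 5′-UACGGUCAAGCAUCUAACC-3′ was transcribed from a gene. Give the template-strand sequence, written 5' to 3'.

5'-GGTTAGATGCTTGACCGTA-3'

Replace U with T to get the coding DNA strand: TACGGTCAAGCATCTAACC. The template strand is its reverse complement (complement ATGCCAGTTCGTAGATTGG, then reverse).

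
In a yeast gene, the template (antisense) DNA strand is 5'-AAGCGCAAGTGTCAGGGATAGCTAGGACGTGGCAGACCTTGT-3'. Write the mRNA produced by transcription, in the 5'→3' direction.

5′-ACAAGGUCUGCCACGUCCUAGCUAUCCCUGACACUUGCGCUU-3′

RNA polymerase reads the template 3'→5' and synthesizes mRNA 5'→3' by base-pairing (A→U, T→A, G↔C). The complement of the template is TTCGCGTTCACAGTCCCTATCGATCCTGCACCGTCTGGAACA; antiparallel, so 5'→3' the coding strand is ACAAGGTCTGCCACGTCCTAGCTATCCCTGACACTTGCGCTT. Replace T with U for the mRNA.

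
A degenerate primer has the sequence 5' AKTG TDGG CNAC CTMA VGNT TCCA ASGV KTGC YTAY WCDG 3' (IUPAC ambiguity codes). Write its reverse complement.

Standard pairs A↔T, G↔C; ambiguity codes pair Y↔R, M↔K, W↔W, S↔S, D↔H, V↔B, N↔N. Complement (TMACAHCCGNTGGAKTBCNAAGGTTSCBMACGRATRWGHC), then reverse for 5'→3'.

5'-CHGWRTARGCAMBCSTTGGAANCBTKAGGTNGCCHACAMT-3'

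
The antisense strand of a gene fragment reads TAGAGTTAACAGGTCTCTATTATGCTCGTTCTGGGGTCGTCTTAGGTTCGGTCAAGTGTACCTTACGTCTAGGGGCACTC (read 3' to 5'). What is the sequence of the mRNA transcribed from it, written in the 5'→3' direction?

5′-AUCUCAAUUGUCCAGAGAUAAUACGAGCAAGACCCCAGCAGAAUCCAAGCCAGUUCACAUGGAAUGCAGAUCCCCGUGAG-3′

Reading the template 3'→5' as shown, RNA polymerase pairs each base (A→U, T→A, G↔C) to build mRNA 5'→3' directly.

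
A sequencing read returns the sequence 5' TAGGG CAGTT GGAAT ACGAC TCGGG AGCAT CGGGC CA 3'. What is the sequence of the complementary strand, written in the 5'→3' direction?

5′-TGGCCCGATGCTCCCGAGTCGTATTCCAACTGCCCTA-3′

Pairing A↔T and G↔C gives ATCCCGTCAACCTTATGCTGAGCCCTCGTAGCCCGGT, running 3'→5'. Reverse for the 5'→3' convention.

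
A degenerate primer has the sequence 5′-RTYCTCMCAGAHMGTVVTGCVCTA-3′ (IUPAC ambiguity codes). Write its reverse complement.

5′-TAGBGCABBACKDTCTGKGAGRAY-3′

Standard pairs A↔T, G↔C; ambiguity codes pair R↔Y, M↔K, H↔D, V↔B. Complement (YARGAGKGTCTDKCABBACGBGAT), then reverse for 5'→3'.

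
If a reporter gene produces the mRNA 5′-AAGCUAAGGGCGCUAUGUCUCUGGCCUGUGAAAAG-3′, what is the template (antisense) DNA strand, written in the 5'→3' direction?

5′-CTTTTCACAGGCCAGAGACATAGCGCCCTTAGCTT-3′

Replace U with T to get the coding DNA strand: AAGCTAAGGGCGCTATGTCTCTGGCCTGTGAAAAG. The template strand is its reverse complement (complement TTCGATTCCCGCGATACAGAGACCGGACACTTTTC, then reverse).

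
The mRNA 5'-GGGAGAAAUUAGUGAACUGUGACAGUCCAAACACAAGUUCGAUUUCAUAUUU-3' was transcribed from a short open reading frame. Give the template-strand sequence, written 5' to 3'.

5'-AAATATGAAATCGAACTTGTGTTTGGACTGTCACAGTTCACTAATTTCTCCC-3'

Replace U with T to get the coding DNA strand: GGGAGAAATTAGTGAACTGTGACAGTCCAAACACAAGTTCGATTTCATATTT. The template strand is its reverse complement (complement CCCTCTTTAATCACTTGACACTGTCAGGTTTGTGTTCAAGCTAAAGTATAAA, then reverse).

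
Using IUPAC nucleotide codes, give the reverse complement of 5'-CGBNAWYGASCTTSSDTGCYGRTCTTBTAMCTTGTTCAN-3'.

5′-NTGAACAAGKTAVAAGAYCRGCAHSSAAGSTCRWTNVCG-3′

Standard pairs A↔T, G↔C; ambiguity codes pair R↔Y, M↔K, W↔W, S↔S, B↔V, D↔H, N↔N. Complement (GCVNTWRCTSGAASSHACGRCYAGAAVATKGAACAAGTN), then reverse for 5'→3'.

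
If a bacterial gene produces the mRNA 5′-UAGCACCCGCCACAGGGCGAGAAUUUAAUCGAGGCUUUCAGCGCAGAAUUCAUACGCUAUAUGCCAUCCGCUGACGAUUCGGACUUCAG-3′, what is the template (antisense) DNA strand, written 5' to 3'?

5′-CTGAAGTCCGAATCGTCAGCGGATGGCATATAGCGTATGAATTCTGCGCTGAAAGCCTCGATTAAATTCTCGCCCTGTGGCGGGTGCTA-3′

Replace U with T to get the coding DNA strand: TAGCACCCGCCACAGGGCGAGAATTTAATCGAGGCTTTCAGCGCAGAATTCATACGCTATATGCCATCCGCTGACGATTCGGACTTCAG. The template strand is its reverse complement (complement ATCGTGGGCGGTGTCCCGCTCTTAAATTAGCTCCGAAAGTCGCGTCTTAAGTATGCGATATACGGTAGGCGACTGCTAAGCCTGAAGTC, then reverse).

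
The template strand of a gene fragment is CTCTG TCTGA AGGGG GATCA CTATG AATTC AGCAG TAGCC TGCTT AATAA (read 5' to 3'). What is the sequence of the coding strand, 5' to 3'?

The coding strand is complementary and antiparallel to the template: take the complement (A↔T, G↔C) and reverse.

5'-TTATTAAGCAGGCTACTGCTGAATTCATAGTGATCCCCCTTCAGACAGAG-3'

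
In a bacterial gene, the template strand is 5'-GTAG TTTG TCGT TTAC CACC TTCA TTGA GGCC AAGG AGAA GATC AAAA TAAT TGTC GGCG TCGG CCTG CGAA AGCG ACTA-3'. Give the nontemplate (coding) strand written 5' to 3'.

The coding strand is complementary and antiparallel to the template: take the complement (A↔T, G↔C) and reverse.

5′-TAGTCGCTTTCGCAGGCCGACGCCGACAATTATTTTGATCTTCTCCTTGGCCTCAATGAAGGTGGTAAACGACAAACTAC-3′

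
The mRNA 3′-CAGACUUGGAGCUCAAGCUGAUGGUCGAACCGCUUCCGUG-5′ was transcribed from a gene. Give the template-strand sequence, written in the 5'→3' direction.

Written 5'→3' the mRNA is GUGCCUUCGCCAAGCUGGUAGUCGAACUCGAGGUUCAGAC, so the coding DNA strand is GTGCCTTCGCCAAGCTGGTAGTCGAACTCGAGGTTCAGAC. The template is its reverse complement.

5′-GTCTGAACCTCGAGTTCGACTACCAGCTTGGCGAAGGCAC-3′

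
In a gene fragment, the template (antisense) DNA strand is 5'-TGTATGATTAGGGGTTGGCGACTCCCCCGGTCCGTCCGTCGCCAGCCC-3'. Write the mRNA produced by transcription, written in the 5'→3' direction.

The mRNA has the sequence of the coding strand (reverse complement of the template) with T→U. Reverse complement of TGTATGATTAGGGGTTGGCGACTCCCCCGGTCCGTCCGTCGCCAGCCC is GGGCTGGCGACGGACGGACCGGGGGAGTCGCCAACCCCTAATCATACA; then T→U.

5'-GGGCUGGCGACGGACGGACCGGGGGAGUCGCCAACCCCUAAUCAUACA-3'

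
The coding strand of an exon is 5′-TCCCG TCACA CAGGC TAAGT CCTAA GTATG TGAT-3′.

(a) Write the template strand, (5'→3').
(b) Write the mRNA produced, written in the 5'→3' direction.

(a) The template strand is the reverse complement of the coding strand: complement AGGGCAGTGTGTCCGATTCAGGATTCATACACTA, then reverse.
(b) mRNA matches the coding strand with T→U.

(a) 5'-ATCACATACTTAGGACTTAGCCTGTGTGACGGGA-3'
(b) 5'-UCCCGUCACACAGGCUAAGUCCUAAGUAUGUGAU-3'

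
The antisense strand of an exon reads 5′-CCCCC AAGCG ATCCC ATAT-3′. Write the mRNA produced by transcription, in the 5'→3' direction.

5'-AUAUGGGAUCGCUUGGGGG-3'

The mRNA has the sequence of the coding strand (reverse complement of the template) with T→U. Reverse complement of CCCCCAAGCGATCCCATAT is ATATGGGATCGCTTGGGGG; then T→U.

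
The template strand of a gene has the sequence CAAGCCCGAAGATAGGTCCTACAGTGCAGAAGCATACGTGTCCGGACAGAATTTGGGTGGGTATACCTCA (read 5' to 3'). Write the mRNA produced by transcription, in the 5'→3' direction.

5'-UGAGGUAUACCCACCCAAAUUCUGUCCGGACACGUAUGCUUCUGCACUGUAGGACCUAUCUUCGGGCUUG-3'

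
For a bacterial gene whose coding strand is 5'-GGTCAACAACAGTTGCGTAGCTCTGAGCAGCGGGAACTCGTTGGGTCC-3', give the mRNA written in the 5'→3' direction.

5'-GGUCAACAACAGUUGCGUAGCUCUGAGCAGCGGGAACUCGUUGGGUCC-3'

The mRNA is synthesized from the template strand, so it matches the coding strand with T replaced by U.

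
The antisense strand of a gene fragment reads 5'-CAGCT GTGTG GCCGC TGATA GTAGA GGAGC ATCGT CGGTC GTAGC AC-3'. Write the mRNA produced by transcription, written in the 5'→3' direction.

5'-GUGCUACGACCGACGAUGCUCCUCUACUAUCAGCGGCCACACAGCUG-3'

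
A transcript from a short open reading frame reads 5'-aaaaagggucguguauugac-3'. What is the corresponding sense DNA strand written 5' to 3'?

5'-AAAAAGGGTCGTGTATTGAC-3'

The coding DNA strand has the same 5'→3' sequence as the mRNA with U replaced by T.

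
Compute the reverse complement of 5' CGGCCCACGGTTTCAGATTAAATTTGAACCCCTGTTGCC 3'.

Reading the sequence 3'→5' and pairing each base (A↔T, G↔C) gives the reverse complement directly.

5'-GGCAACAGGGGTTCAAATTTAATCTGAAACCGTGGGCCG-3'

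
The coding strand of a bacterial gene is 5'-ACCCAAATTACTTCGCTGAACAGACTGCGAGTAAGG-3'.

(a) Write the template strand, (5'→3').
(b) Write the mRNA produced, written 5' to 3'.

(a) 5'-CCTTACTCGCAGTCTGTTCAGCGAAGTAATTTGGGT-3'
(b) 5'-ACCCAAAUUACUUCGCUGAACAGACUGCGAGUAAGG-3'

(a) The template strand is the reverse complement of the coding strand: complement TGGGTTTAATGAAGCGACTTGTCTGACGCTCATTCC, then reverse.
(b) mRNA matches the coding strand with T→U.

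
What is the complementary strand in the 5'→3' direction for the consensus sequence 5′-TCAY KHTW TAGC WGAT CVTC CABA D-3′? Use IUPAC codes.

5'-HTVTGGABGATCWGCTAWADMRTGA-3'

Standard pairs A↔T, G↔C; ambiguity codes pair Y↔R, K↔M, W↔W, B↔V, D↔H. Complement (AGTRMDAWATCGWCTAGBAGGTVTH), then reverse for 5'→3'.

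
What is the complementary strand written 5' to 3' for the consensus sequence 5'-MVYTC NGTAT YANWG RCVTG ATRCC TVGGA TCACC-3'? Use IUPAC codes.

Standard pairs A↔T, G↔C; ambiguity codes pair R↔Y, M↔K, W↔W, V↔B, N↔N. Complement (KBRAGNCATARTNWCYGBACTAYGGABCCTAGTGG), then reverse for 5'→3'.

5′-GGTGATCCBAGGYATCABGYCWNTRATACNGARBK-3′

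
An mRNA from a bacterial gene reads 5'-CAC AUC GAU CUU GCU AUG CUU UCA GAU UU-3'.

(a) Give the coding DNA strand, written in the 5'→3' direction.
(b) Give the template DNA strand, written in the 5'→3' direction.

(a) 5'-CACATCGATCTTGCTATGCTTTCAGATTT-3'
(b) 5′-AAATCTGAAAGCATAGCAAGATCGATGTG-3′

(a) The coding strand matches the mRNA with U→T.
(b) The template strand is the reverse complement of the coding strand.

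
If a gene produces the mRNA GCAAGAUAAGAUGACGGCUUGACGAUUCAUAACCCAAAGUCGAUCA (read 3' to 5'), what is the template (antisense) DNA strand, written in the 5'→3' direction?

5'-CGTTCTATTCTACTGCCGAACTGCTAAGTATTGGGTTTCAGCTAGT-3'

Written 5'→3' the mRNA is ACUAGCUGAAACCCAAUACUUAGCAGUUCGGCAGUAGAAUAGAACG, so the coding DNA strand is ACTAGCTGAAACCCAATACTTAGCAGTTCGGCAGTAGAATAGAACG. The template is its reverse complement.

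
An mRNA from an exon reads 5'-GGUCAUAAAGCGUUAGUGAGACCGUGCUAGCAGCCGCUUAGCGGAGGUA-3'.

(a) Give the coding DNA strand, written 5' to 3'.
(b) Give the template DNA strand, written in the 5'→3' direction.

(a) 5′-GGTCATAAAGCGTTAGTGAGACCGTGCTAGCAGCCGCTTAGCGGAGGTA-3′
(b) 5'-TACCTCCGCTAAGCGGCTGCTAGCACGGTCTCACTAACGCTTTATGACC-3'

(a) The coding strand matches the mRNA with U→T.
(b) The template strand is the reverse complement of the coding strand.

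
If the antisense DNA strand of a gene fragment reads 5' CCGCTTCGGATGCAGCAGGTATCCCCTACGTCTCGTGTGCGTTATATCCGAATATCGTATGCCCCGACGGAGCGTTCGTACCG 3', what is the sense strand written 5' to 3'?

5'-CGGTACGAACGCTCCGTCGGGGCATACGATATTCGGATATAACGCACACGAGACGTAGGGGATACCTGCTGCATCCGAAGCGG-3'

The coding strand is complementary and antiparallel to the template: take the complement (A↔T, G↔C) and reverse.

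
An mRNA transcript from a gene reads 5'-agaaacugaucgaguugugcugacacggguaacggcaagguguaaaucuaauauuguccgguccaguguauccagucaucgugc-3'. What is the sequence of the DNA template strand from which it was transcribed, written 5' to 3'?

5'-GCACGATGACTGGATACACTGGACCGGACAATATTAGATTTACACCTTGCCGTTACCCGTGTCAGCACAACTCGATCAGTTTCT-3'

Replace U with T to get the coding DNA strand: AGAAACTGATCGAGTTGTGCTGACACGGGTAACGGCAAGGTGTAAATCTAATATTGTCCGGTCCAGTGTATCCAGTCATCGTGC. The template strand is its reverse complement (complement TCTTTGACTAGCTCAACACGACTGTGCCCATTGCCGTTCCACATTTAGATTATAACAGGCCAGGTCACATAGGTCAGTAGCACG, then reverse).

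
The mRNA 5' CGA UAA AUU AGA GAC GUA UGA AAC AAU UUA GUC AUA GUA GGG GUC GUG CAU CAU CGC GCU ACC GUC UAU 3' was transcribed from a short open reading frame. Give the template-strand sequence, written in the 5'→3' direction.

5'-ATAGACGGTAGCGCGATGATGCACGACCCCTACTATGACTAAATTGTTTCATACGTCTCTAATTTATCG-3'

Replace U with T to get the coding DNA strand: CGATAAATTAGAGACGTATGAAACAATTTAGTCATAGTAGGGGTCGTGCATCATCGCGCTACCGTCTAT. The template strand is its reverse complement (complement GCTATTTAATCTCTGCATACTTTGTTAAATCAGTATCATCCCCAGCACGTAGTAGCGCGATGGCAGATA, then reverse).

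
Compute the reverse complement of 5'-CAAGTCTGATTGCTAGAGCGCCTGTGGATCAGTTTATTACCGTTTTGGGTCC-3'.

5'-GGACCCAAAACGGTAATAAACTGATCCACAGGCGCTCTAGCAATCAGACTTG-3'

Reading the sequence 3'→5' and pairing each base (A↔T, G↔C) gives the reverse complement directly.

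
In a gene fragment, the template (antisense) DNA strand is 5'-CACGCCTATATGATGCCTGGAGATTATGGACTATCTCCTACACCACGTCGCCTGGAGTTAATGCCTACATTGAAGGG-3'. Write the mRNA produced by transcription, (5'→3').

RNA polymerase reads the template 3'→5' and synthesizes mRNA 5'→3' by base-pairing (A→U, T→A, G↔C). The complement of the template is GTGCGGATATACTACGGACCTCTAATACCTGATAGAGGATGTGGTGCAGCGGACCTCAATTACGGATGTAACTTCCC; antiparallel, so 5'→3' the coding strand is CCCTTCAATGTAGGCATTAACTCCAGGCGACGTGGTGTAGGAGATAGTCCATAATCTCCAGGCATCATATAGGCGTG. Replace T with U for the mRNA.

5'-CCCUUCAAUGUAGGCAUUAACUCCAGGCGACGUGGUGUAGGAGAUAGUCCAUAAUCUCCAGGCAUCAUAUAGGCGUG-3'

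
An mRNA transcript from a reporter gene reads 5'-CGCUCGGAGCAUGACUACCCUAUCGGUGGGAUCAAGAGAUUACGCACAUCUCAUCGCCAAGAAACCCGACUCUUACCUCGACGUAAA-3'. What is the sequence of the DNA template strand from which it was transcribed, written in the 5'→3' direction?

Replace U with T to get the coding DNA strand: CGCTCGGAGCATGACTACCCTATCGGTGGGATCAAGAGATTACGCACATCTCATCGCCAAGAAACCCGACTCTTACCTCGACGTAAA. The template strand is its reverse complement (complement GCGAGCCTCGTACTGATGGGATAGCCACCCTAGTTCTCTAATGCGTGTAGAGTAGCGGTTCTTTGGGCTGAGAATGGAGCTGCATTT, then reverse).

5'-TTTACGTCGAGGTAAGAGTCGGGTTTCTTGGCGATGAGATGTGCGTAATCTCTTGATCCCACCGATAGGGTAGTCATGCTCCGAGCG-3'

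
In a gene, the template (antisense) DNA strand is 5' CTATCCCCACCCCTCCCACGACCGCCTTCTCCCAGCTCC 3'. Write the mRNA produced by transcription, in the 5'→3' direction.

The mRNA has the sequence of the coding strand (reverse complement of the template) with T→U. Reverse complement of CTATCCCCACCCCTCCCACGACCGCCTTCTCCCAGCTCC is GGAGCTGGGAGAAGGCGGTCGTGGGAGGGGTGGGGATAG; then T→U.

5′-GGAGCUGGGAGAAGGCGGUCGUGGGAGGGGUGGGGAUAG-3′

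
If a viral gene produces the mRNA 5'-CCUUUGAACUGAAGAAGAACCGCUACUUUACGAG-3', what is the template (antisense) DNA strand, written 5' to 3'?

5'-CTCGTAAAGTAGCGGTTCTTCTTCAGTTCAAAGG-3'

Replace U with T to get the coding DNA strand: CCTTTGAACTGAAGAAGAACCGCTACTTTACGAG. The template strand is its reverse complement (complement GGAAACTTGACTTCTTCTTGGCGATGAAATGCTC, then reverse).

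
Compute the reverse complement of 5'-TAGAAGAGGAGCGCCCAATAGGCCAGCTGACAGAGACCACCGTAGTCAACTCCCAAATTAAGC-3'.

Reading the sequence 3'→5' and pairing each base (A↔T, G↔C) gives the reverse complement directly.

5'-GCTTAATTTGGGAGTTGACTACGGTGGTCTCTGTCAGCTGGCCTATTGGGCGCTCCTCTTCTA-3'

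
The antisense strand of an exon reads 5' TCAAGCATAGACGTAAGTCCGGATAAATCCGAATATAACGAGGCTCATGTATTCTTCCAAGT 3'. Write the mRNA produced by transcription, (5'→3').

5'-ACUUGGAAGAAUACAUGAGCCUCGUUAUAUUCGGAUUUAUCCGGACUUACGUCUAUGCUUGA-3'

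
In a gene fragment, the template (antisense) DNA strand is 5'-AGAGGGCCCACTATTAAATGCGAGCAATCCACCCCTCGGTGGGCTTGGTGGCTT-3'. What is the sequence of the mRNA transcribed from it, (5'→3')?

The mRNA has the sequence of the coding strand (reverse complement of the template) with T→U. Reverse complement of AGAGGGCCCACTATTAAATGCGAGCAATCCACCCCTCGGTGGGCTTGGTGGCTT is AAGCCACCAAGCCCACCGAGGGGTGGATTGCTCGCATTTAATAGTGGGCCCTCT; then T→U.

5'-AAGCCACCAAGCCCACCGAGGGGUGGAUUGCUCGCAUUUAAUAGUGGGCCCUCU-3'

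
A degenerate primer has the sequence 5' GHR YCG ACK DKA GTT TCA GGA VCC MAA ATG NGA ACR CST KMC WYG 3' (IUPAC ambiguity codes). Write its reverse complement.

5′-CRWGKMASGYGTTCNCATTTKGGBTCCTGAAACTMHMGTCGRYDC-3′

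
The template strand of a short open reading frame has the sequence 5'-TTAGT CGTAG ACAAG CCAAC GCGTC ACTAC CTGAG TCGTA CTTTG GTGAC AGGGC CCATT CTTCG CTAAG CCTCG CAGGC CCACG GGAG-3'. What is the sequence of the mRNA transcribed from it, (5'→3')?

5'-CUCCCGUGGGCCUGCGAGGCUUAGCGAAGAAUGGGCCCUGUCACCAAAGUACGACUCAGGUAGUGACGCGUUGGCUUGUCUACGACUAA-3'

The mRNA has the sequence of the coding strand (reverse complement of the template) with T→U. Reverse complement of TTAGTCGTAGACAAGCCAACGCGTCACTACCTGAGTCGTACTTTGGTGACAGGGCCCATTCTTCGCTAAGCCTCGCAGGCCCACGGGAG is CTCCCGTGGGCCTGCGAGGCTTAGCGAAGAATGGGCCCTGTCACCAAAGTACGACTCAGGTAGTGACGCGTTGGCTTGTCTACGACTAA; then T→U.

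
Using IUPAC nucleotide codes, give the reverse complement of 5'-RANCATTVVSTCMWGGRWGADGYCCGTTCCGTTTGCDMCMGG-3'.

Standard pairs A↔T, G↔C; ambiguity codes pair R↔Y, M↔K, W↔W, S↔S, D↔H, V↔B, N↔N. Complement (YTNGTAABBSAGKWCCYWCTHCRGGCAAGGCAAACGHKGKCC), then reverse for 5'→3'.

5'-CCKGKHGCAAACGGAACGGRCHTCWYCCWKGASBBAATGNTY-3'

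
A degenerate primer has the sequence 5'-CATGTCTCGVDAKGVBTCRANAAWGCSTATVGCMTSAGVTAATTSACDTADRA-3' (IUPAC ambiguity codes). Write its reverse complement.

Standard pairs A↔T, G↔C; ambiguity codes pair R↔Y, M↔K, W↔W, S↔S, B↔V, D↔H, N↔N. Complement (GTACAGAGCBHTMCBVAGYTNTTWCGSATABCGKASTCBATTAASTGHATHYT), then reverse for 5'→3'.

5'-TYHTAHGTSAATTABCTSAKGCBATASGCWTTNTYGAVBCMTHBCGAGACATG-3'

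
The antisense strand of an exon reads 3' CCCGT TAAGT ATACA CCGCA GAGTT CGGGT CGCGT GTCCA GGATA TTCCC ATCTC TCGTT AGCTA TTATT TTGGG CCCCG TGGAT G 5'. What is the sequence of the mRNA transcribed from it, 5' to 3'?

Reading the template 3'→5' as shown, RNA polymerase pairs each base (A→U, T→A, G↔C) to build mRNA 5'→3' directly.

5'-GGGCAAUUCAUAUGUGGCGUCUCAAGCCCAGCGCACAGGUCCUAUAAGGGUAGAGAGCAAUCGAUAAUAAAACCCGGGGCACCUAC-3'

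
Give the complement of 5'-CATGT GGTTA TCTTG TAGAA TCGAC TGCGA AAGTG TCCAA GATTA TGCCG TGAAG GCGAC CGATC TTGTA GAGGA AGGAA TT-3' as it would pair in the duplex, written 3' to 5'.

3'-GTACACCAATAGAACATCTTAGCTGACGCTTTCACAGGTTCTAATACGGCACTTCCGCTGGCTAGAACATCTCCTTCCTTAA-5'

Base-pairing A↔T, G↔C gives the complement. The complementary strand is antiparallel, so paired with a 5'→3' strand it runs 3'→5'.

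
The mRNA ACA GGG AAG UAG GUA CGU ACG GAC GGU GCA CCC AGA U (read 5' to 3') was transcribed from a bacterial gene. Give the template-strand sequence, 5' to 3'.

5'-ATCTGGGTGCACCGTCCGTACGTACCTACTTCCCTGT-3'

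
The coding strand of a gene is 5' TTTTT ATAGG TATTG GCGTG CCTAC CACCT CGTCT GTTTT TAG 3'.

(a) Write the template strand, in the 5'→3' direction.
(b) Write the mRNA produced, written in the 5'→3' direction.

(a) 5'-CTAAAAACAGACGAGGTGGTAGGCACGCCAATACCTATAAAAA-3'
(b) 5′-UUUUUAUAGGUAUUGGCGUGCCUACCACCUCGUCUGUUUUUAG-3′

(a) The template strand is the reverse complement of the coding strand: complement AAAAATATCCATAACCGCACGGATGGTGGAGCAGACAAAAATC, then reverse.
(b) mRNA matches the coding strand with T→U.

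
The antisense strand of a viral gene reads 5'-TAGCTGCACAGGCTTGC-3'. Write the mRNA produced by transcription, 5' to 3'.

The mRNA has the sequence of the coding strand (reverse complement of the template) with T→U. Reverse complement of TAGCTGCACAGGCTTGC is GCAAGCCTGTGCAGCTA; then T→U.

5'-GCAAGCCUGUGCAGCUA-3'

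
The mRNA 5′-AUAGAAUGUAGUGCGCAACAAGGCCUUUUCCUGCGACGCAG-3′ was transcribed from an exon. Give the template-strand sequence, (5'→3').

Replace U with T to get the coding DNA strand: ATAGAATGTAGTGCGCAACAAGGCCTTTTCCTGCGACGCAG. The template strand is its reverse complement (complement TATCTTACATCACGCGTTGTTCCGGAAAAGGACGCTGCGTC, then reverse).

5'-CTGCGTCGCAGGAAAAGGCCTTGTTGCGCACTACATTCTAT-3'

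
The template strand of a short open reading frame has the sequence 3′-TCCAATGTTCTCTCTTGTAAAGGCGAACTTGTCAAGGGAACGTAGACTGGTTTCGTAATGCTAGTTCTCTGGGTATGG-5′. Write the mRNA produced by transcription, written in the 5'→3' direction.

5′-AGGUUACAAGAGAGAACAUUUCCGCUUGAACAGUUCCCUUGCAUCUGACCAAAGCAUUACGAUCAAGAGACCCAUACC-3′

Reading the template 3'→5' as shown, RNA polymerase pairs each base (A→U, T→A, G↔C) to build mRNA 5'→3' directly.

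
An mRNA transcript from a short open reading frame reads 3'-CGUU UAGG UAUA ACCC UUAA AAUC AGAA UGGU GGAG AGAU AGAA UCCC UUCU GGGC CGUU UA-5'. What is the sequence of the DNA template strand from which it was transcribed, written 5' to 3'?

Written 5'→3' the mRNA is AUUUGCCGGGUCUUCCCUAAGAUAGAGAGGUGGUAAGACUAAAAUUCCCAAUAUGGAUUUGC, so the coding DNA strand is ATTTGCCGGGTCTTCCCTAAGATAGAGAGGTGGTAAGACTAAAATTCCCAATATGGATTTGC. The template is its reverse complement.

5'-GCAAATCCATATTGGGAATTTTAGTCTTACCACCTCTCTATCTTAGGGAAGACCCGGCAAAT-3'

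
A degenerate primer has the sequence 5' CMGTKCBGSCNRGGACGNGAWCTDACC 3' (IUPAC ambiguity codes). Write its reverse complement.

Standard pairs A↔T, G↔C; ambiguity codes pair R↔Y, M↔K, W↔W, S↔S, B↔V, D↔H, N↔N. Complement (GKCAMGVCSGNYCCTGCNCTWGAHTGG), then reverse for 5'→3'.

5'-GGTHAGWTCNCGTCCYNGSCVGMACKG-3'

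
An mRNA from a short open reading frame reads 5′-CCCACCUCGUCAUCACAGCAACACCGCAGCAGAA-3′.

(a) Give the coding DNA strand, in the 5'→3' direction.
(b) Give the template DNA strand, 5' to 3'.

(a) 5′-CCCACCTCGTCATCACAGCAACACCGCAGCAGAA-3′
(b) 5'-TTCTGCTGCGGTGTTGCTGTGATGACGAGGTGGG-3'

(a) The coding strand matches the mRNA with U→T.
(b) The template strand is the reverse complement of the coding strand.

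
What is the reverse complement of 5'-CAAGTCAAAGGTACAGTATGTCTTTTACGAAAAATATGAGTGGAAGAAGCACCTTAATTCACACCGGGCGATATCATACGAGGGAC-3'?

5′-GTCCCTCGTATGATATCGCCCGGTGTGAATTAAGGTGCTTCTTCCACTCATATTTTTCGTAAAAGACATACTGTACCTTTGACTTG-3′

Reading the sequence 3'→5' and pairing each base (A↔T, G↔C) gives the reverse complement directly.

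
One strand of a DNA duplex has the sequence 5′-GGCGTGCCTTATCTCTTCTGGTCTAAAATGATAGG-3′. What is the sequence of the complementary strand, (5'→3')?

The complement of GGCGTGCCTTATCTCTTCTGGTCTAAAATGATAGG is CCGCACGGAATAGAGAAGACCAGATTTTACTATCC (A↔T, G↔C). DNA strands are antiparallel, so the complementary strand runs 3'→5'; reversing gives the 5'→3' form.

5'-CCTATCATTTTAGACCAGAAGAGATAAGGCACGCC-3'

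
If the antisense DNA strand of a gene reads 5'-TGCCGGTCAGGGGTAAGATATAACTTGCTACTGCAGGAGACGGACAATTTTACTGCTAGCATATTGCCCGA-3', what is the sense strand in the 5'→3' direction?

5'-TCGGGCAATATGCTAGCAGTAAAATTGTCCGTCTCCTGCAGTAGCAAGTTATATCTTACCCCTGACCGGCA-3'

The coding strand is complementary and antiparallel to the template: take the complement (A↔T, G↔C) and reverse.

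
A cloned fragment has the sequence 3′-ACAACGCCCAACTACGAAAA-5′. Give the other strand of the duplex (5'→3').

5'-TGTTGCGGGTTGATGCTTTT-3'

The strand is given 3'→5', so its complement runs 5'→3' in the same left-to-right order: pair each base A↔T, G↔C.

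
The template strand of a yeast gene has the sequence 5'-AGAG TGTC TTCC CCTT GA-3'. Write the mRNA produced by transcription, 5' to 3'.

The mRNA has the sequence of the coding strand (reverse complement of the template) with T→U. Reverse complement of AGAGTGTCTTCCCCTTGA is TCAAGGGGAAGACACTCT; then T→U.

5′-UCAAGGGGAAGACACUCU-3′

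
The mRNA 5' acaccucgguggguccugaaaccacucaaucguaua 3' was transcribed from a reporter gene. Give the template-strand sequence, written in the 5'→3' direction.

Replace U with T to get the coding DNA strand: ACACCTCGGTGGGTCCTGAAACCACTCAATCGTATA. The template strand is its reverse complement (complement TGTGGAGCCACCCAGGACTTTGGTGAGTTAGCATAT, then reverse).

5′-TATACGATTGAGTGGTTTCAGGACCCACCGAGGTGT-3′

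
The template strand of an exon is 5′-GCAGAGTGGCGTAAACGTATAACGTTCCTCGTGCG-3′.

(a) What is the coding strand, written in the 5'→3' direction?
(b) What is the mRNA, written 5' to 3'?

(a) The coding strand is the reverse complement of the template: complement CGTCTCACCGCATTTGCATATTGCAAGGAGCACGC, then reverse.
(b) mRNA has the coding-strand sequence with T→U.

(a) 5'-CGCACGAGGAACGTTATACGTTTACGCCACTCTGC-3'
(b) 5′-CGCACGAGGAACGUUAUACGUUUACGCCACUCUGC-3′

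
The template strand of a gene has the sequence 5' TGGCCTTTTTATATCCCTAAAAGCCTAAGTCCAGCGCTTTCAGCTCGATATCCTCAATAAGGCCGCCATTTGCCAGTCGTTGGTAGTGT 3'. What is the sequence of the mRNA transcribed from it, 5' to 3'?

RNA polymerase reads the template 3'→5' and synthesizes mRNA 5'→3' by base-pairing (A→U, T→A, G↔C). The complement of the template is ACCGGAAAAATATAGGGATTTTCGGATTCAGGTCGCGAAAGTCGAGCTATAGGAGTTATTCCGGCGGTAAACGGTCAGCAACCATCACA; antiparallel, so 5'→3' the coding strand is ACACTACCAACGACTGGCAAATGGCGGCCTTATTGAGGATATCGAGCTGAAAGCGCTGGACTTAGGCTTTTAGGGATATAAAAAGGCCA. Replace T with U for the mRNA.

5′-ACACUACCAACGACUGGCAAAUGGCGGCCUUAUUGAGGAUAUCGAGCUGAAAGCGCUGGACUUAGGCUUUUAGGGAUAUAAAAAGGCCA-3′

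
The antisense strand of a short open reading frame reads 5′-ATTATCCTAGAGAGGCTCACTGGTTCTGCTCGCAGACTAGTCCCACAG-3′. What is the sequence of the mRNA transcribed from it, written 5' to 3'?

The mRNA has the sequence of the coding strand (reverse complement of the template) with T→U. Reverse complement of ATTATCCTAGAGAGGCTCACTGGTTCTGCTCGCAGACTAGTCCCACAG is CTGTGGGACTAGTCTGCGAGCAGAACCAGTGAGCCTCTCTAGGATAAT; then T→U.

5'-CUGUGGGACUAGUCUGCGAGCAGAACCAGUGAGCCUCUCUAGGAUAAU-3'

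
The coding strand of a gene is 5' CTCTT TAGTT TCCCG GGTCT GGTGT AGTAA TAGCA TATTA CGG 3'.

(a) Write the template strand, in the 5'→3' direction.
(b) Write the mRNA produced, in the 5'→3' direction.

(a) 5'-CCGTAATATGCTATTACTACACCAGACCCGGGAAACTAAAGAG-3'
(b) 5'-CUCUUUAGUUUCCCGGGUCUGGUGUAGUAAUAGCAUAUUACGG-3'

(a) The template strand is the reverse complement of the coding strand: complement GAGAAATCAAAGGGCCCAGACCACATCATTATCGTATAATGCC, then reverse.
(b) mRNA matches the coding strand with T→U.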